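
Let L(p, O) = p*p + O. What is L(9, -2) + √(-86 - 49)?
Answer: 79 + 3*I*√15 ≈ 79.0 + 11.619*I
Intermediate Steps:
L(p, O) = O + p² (L(p, O) = p² + O = O + p²)
L(9, -2) + √(-86 - 49) = (-2 + 9²) + √(-86 - 49) = (-2 + 81) + √(-135) = 79 + 3*I*√15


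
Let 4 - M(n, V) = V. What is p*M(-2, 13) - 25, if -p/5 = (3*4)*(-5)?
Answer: -2725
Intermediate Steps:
M(n, V) = 4 - V
p = 300 (p = -5*3*4*(-5) = -60*(-5) = -5*(-60) = 300)
p*M(-2, 13) - 25 = 300*(4 - 1*13) - 25 = 300*(4 - 13) - 25 = 300*(-9) - 25 = -2700 - 25 = -2725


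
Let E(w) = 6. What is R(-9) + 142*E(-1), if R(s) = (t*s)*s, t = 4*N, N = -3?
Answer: -120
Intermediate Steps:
t = -12 (t = 4*(-3) = -12)
R(s) = -12*s**2 (R(s) = (-12*s)*s = -12*s**2)
R(-9) + 142*E(-1) = -12*(-9)**2 + 142*6 = -12*81 + 852 = -972 + 852 = -120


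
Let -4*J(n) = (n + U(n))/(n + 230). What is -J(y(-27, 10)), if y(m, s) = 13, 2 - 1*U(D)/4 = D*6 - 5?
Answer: -271/972 ≈ -0.27881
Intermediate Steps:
U(D) = 28 - 24*D (U(D) = 8 - 4*(D*6 - 5) = 8 - 4*(6*D - 5) = 8 - 4*(-5 + 6*D) = 8 + (20 - 24*D) = 28 - 24*D)
J(n) = -(28 - 23*n)/(4*(230 + n)) (J(n) = -(n + (28 - 24*n))/(4*(n + 230)) = -(28 - 23*n)/(4*(230 + n)))
-J(y(-27, 10)) = -(-28 + 23*13)/(4*(230 + 13)) = -(-28 + 299)/(4*243) = -271/(4*243) = -1*271/972 = -271/972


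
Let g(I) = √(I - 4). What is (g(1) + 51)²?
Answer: (51 + I*√3)² ≈ 2598.0 + 176.67*I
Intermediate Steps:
g(I) = √(-4 + I)
(g(1) + 51)² = (√(-4 + 1) + 51)² = (√(-3) + 51)² = (I*√3 + 51)² = (51 + I*√3)²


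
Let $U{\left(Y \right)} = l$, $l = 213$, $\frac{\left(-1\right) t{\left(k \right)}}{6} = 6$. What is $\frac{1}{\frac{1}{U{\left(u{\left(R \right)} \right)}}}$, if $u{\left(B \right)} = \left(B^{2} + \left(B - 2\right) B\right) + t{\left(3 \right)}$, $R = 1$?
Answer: $213$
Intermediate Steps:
$t{\left(k \right)} = -36$ ($t{\left(k \right)} = \left(-6\right) 6 = -36$)
$u{\left(B \right)} = -36 + B^{2} + B \left(-2 + B\right)$ ($u{\left(B \right)} = \left(B^{2} + \left(B - 2\right) B\right) - 36 = \left(B^{2} + \left(-2 + B\right) B\right) - 36 = \left(B^{2} + B \left(-2 + B\right)\right) - 36 = -36 + B^{2} + B \left(-2 + B\right)$)
$U{\left(Y \right)} = 213$
$\frac{1}{\frac{1}{U{\left(u{\left(R \right)} \right)}}} = \frac{1}{\frac{1}{213}} = 213$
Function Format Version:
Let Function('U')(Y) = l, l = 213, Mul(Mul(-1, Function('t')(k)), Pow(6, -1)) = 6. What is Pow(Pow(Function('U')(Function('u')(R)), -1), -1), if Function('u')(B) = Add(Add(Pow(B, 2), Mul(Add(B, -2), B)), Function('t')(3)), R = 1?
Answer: 213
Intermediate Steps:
Function('t')(k) = -36 (Function('t')(k) = Mul(-6, 6) = -36)
Function('u')(B) = Add(-36, Pow(B, 2), Mul(B, Add(-2, B))) (Function('u')(B) = Add(Add(Pow(B, 2), Mul(Add(B, -2), B)), -36) = Add(Add(Pow(B, 2), Mul(Add(-2, B), B)), -36) = Add(Add(Pow(B, 2), Mul(B, Add(-2, B))), -36) = Add(-36, Pow(B, 2), Mul(B, Add(-2, B))))
Function('U')(Y) = 213
Pow(Pow(Function('U')(Function('u')(R)), -1), -1) = Pow(Pow(213, -1), -1) = Pow(Rational(1, 213), -1) = 213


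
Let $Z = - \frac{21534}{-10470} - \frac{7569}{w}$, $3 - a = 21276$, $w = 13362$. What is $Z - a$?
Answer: $\frac{165350231561}{7772230} \approx 21275.0$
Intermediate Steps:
$a = -21273$ ($a = 3 - 21276 = -21273$)
$Z = \frac{11582771}{7772230}$ ($Z = - \frac{21534}{-10470} - \frac{7569}{13362} = \left(-21534\right) \left(- \frac{1}{10470}\right) - \frac{2523}{4454} = \frac{3589}{1745} - \frac{2523}{4454} = \frac{11582771}{7772230} \approx 1.4903$)
$Z - a = \frac{11582771}{7772230} - -21273 = \frac{11582771}{7772230} + 21273 = \frac{165350231561}{7772230}$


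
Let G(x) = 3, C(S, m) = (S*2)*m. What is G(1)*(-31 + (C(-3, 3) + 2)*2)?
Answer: -189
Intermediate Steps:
C(S, m) = 2*S*m (C(S, m) = (2*S)*m = 2*S*m)
G(1)*(-31 + (C(-3, 3) + 2)*2) = 3*(-31 + (2*(-3)*3 + 2)*2) = 3*(-31 + (-18 + 2)*2) = 3*(-31 - 16*2) = 3*(-31 - 32) = 3*(-63) = -189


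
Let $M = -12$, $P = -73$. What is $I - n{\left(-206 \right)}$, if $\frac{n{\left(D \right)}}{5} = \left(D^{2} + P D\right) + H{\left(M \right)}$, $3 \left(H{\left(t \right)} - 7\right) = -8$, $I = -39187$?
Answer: $- \frac{979736}{3} \approx -3.2658 \cdot 10^{5}$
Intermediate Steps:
$H{\left(t \right)} = \frac{13}{3}$ ($H{\left(t \right)} = 7 + \frac{1}{3} \left(-8\right) = 7 - \frac{8}{3} = \frac{13}{3}$)
$n{\left(D \right)} = \frac{65}{3} - 365 D + 5 D^{2}$ ($n{\left(D \right)} = 5 \left(\left(D^{2} - 73 D\right) + \frac{13}{3}\right) = 5 \left(\frac{13}{3} + D^{2} - 73 D\right) = \frac{65}{3} - 365 D + 5 D^{2}$)
$I - n{\left(-206 \right)} = -39187 - \left(\frac{65}{3} - -75190 + 5 \left(-206\right)^{2}\right) = -39187 - \left(\frac{65}{3} + 75190 + 5 \cdot 42436\right) = -39187 - \left(\frac{65}{3} + 75190 + 212180\right) = -39187 - \frac{862175}{3} = - \frac{979736}{3}$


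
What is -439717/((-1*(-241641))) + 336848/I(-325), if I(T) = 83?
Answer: 81359791057/20056203 ≈ 4056.6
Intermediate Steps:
-439717/((-1*(-241641))) + 336848/I(-325) = -439717/((-1*(-241641))) + 336848/83 = -439717/241641 + 336848*(1/83) = -439717*1/241641 + 336848/83 = -439717/241641 + 336848/83 = 81359791057/20056203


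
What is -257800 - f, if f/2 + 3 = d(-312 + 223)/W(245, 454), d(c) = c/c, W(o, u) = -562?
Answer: -72440113/281 ≈ -2.5779e+5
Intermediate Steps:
d(c) = 1
f = -1687/281 (f = -6 + 2*(1/(-562)) = -6 + 2*(1*(-1/562)) = -6 + 2*(-1/562) = -6 - 1/281 = -1687/281 ≈ -6.0036)
-257800 - f = -257800 - 1*(-1687/281) = -257800 + 1687/281 = -72440113/281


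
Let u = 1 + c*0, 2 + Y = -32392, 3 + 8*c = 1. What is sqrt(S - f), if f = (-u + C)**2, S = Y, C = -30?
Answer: I*sqrt(33355) ≈ 182.63*I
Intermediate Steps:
c = -1/4 (c = -3/8 + (1/8)*1 = -3/8 + 1/8 = -1/4 ≈ -0.25000)
Y = -32394 (Y = -2 - 32392 = -32394)
S = -32394
u = 1 (u = 1 - 1/4*0 = 1 + 0 = 1)
f = 961 (f = (-1*1 - 30)**2 = (-1 - 30)**2 = (-31)**2 = 961)
sqrt(S - f) = sqrt(-32394 - 1*961) = sqrt(-32394 - 961) = sqrt(-33355) = I*sqrt(33355)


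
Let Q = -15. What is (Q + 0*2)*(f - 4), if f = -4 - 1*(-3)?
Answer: 75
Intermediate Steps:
f = -1 (f = -4 + 3 = -1)
(Q + 0*2)*(f - 4) = (-15 + 0*2)*(-1 - 4) = (-15 + 0)*(-5) = -15*(-5) = 75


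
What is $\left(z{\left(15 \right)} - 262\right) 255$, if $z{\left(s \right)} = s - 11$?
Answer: $-65790$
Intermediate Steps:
$z{\left(s \right)} = -11 + s$ ($z{\left(s \right)} = s - 11 = -11 + s$)
$\left(z{\left(15 \right)} - 262\right) 255 = \left(\left(-11 + 15\right) - 262\right) 255 = \left(4 - 262\right) 255 = \left(-258\right) 255 = -65790$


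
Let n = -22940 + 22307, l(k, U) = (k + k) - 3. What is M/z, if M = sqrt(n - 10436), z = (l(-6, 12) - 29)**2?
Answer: I*sqrt(11069)/1936 ≈ 0.054344*I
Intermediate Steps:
l(k, U) = -3 + 2*k (l(k, U) = 2*k - 3 = -3 + 2*k)
z = 1936 (z = ((-3 + 2*(-6)) - 29)**2 = ((-3 - 12) - 29)**2 = (-15 - 29)**2 = (-44)**2 = 1936)
n = -633
M = I*sqrt(11069) (M = sqrt(-633 - 10436) = sqrt(-11069) = I*sqrt(11069) ≈ 105.21*I)
M/z = (I*sqrt(11069))/1936 = (I*sqrt(11069))*(1/1936) = I*sqrt(11069)/1936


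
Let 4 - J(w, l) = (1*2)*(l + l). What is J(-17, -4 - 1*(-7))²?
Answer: 64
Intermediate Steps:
J(w, l) = 4 - 4*l (J(w, l) = 4 - 1*2*(l + l) = 4 - 2*2*l = 4 - 4*l)
J(-17, -4 - 1*(-7))² = (4 - 4*(-4 - 1*(-7)))² = (4 - 4*(-4 + 7))² = (4 - 4*3)² = (4 - 12)² = (-8)² = 64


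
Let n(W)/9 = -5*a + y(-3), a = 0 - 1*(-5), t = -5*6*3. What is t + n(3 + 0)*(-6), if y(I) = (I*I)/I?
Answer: 1422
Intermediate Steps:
t = -90 (t = -30*3 = -90)
y(I) = I (y(I) = I²/I = I)
a = 5 (a = 0 + 5 = 5)
n(W) = -252 (n(W) = 9*(-5*5 - 3) = 9*(-25 - 3) = 9*(-28) = -252)
t + n(3 + 0)*(-6) = -90 - 252*(-6) = -90 + 1512 = 1422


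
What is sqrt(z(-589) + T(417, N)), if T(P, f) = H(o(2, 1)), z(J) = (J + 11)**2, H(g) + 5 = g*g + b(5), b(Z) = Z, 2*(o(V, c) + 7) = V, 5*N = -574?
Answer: 2*sqrt(83530) ≈ 578.03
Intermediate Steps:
N = -574/5 (N = (1/5)*(-574) = -574/5 ≈ -114.80)
o(V, c) = -7 + V/2
H(g) = g**2 (H(g) = -5 + (g*g + 5) = -5 + (g**2 + 5) = -5 + (5 + g**2) = g**2)
z(J) = (11 + J)**2
T(P, f) = 36 (T(P, f) = (-7 + (1/2)*2)**2 = (-7 + 1)**2 = (-6)**2 = 36)
sqrt(z(-589) + T(417, N)) = sqrt((11 - 589)**2 + 36) = sqrt((-578)**2 + 36) = sqrt(334084 + 36) = sqrt(334120) = 2*sqrt(83530)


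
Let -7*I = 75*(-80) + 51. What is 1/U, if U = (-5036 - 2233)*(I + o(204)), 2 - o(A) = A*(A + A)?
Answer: 7/4191748809 ≈ 1.6699e-9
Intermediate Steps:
o(A) = 2 - 2*A² (o(A) = 2 - A*(A + A) = 2 - A*2*A = 2 - 2*A²)
I = 5949/7 (I = -(75*(-80) + 51)/7 = -(-6000 + 51)/7 = -⅐*(-5949) = 5949/7 ≈ 849.86)
U = 4191748809/7 (U = (-5036 - 2233)*(5949/7 + (2 - 2*204²)) = -7269*(5949/7 + (2 - 2*41616)) = -7269*(5949/7 + (2 - 83232)) = -7269*(5949/7 - 83230) = -7269*(-576661/7) = 4191748809/7 ≈ 5.9882e+8)
1/U = 1/(4191748809/7) = 7/4191748809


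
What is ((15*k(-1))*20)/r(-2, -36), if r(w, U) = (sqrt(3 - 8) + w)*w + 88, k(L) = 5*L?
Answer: -11500/707 - 250*I*sqrt(5)/707 ≈ -16.266 - 0.79069*I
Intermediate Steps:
r(w, U) = 88 + w*(w + I*sqrt(5)) (r(w, U) = (sqrt(-5) + w)*w + 88 = (I*sqrt(5) + w)*w + 88 = (w + I*sqrt(5))*w + 88 = w*(w + I*sqrt(5)) + 88 = 88 + w*(w + I*sqrt(5)))
((15*k(-1))*20)/r(-2, -36) = ((15*(5*(-1)))*20)/(88 + (-2)**2 + I*(-2)*sqrt(5)) = ((15*(-5))*20)/(88 + 4 - 2*I*sqrt(5)) = (-75*20)/(92 - 2*I*sqrt(5)) = -1500/(92 - 2*I*sqrt(5))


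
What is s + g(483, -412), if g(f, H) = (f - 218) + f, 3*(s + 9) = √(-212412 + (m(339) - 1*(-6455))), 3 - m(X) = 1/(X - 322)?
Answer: 739 + I*√59520723/51 ≈ 739.0 + 151.27*I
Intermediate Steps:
m(X) = 3 - 1/(-322 + X) (m(X) = 3 - 1/(X - 322) = 3 - 1/(-322 + X))
s = -9 + I*√59520723/51 (s = -9 + √(-212412 + ((-967 + 3*339)/(-322 + 339) - 1*(-6455)))/3 = -9 + √(-212412 + ((-967 + 1017)/17 + 6455))/3 = -9 + √(-212412 + ((1/17)*50 + 6455))/3 = -9 + √(-212412 + (50/17 + 6455))/3 = -9 + √(-212412 + 109785/17)/3 = -9 + √(-3501219/17)/3 = -9 + (I*√59520723/17)/3 = -9 + I*√59520723/51 ≈ -9.0 + 151.27*I)
g(f, H) = -218 + 2*f (g(f, H) = (-218 + f) + f = -218 + 2*f)
s + g(483, -412) = (-9 + I*√59520723/51) + (-218 + 2*483) = (-9 + I*√59520723/51) + (-218 + 966) = (-9 + I*√59520723/51) + 748 = 739 + I*√59520723/51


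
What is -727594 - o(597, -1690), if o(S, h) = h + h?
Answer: -724214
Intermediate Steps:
o(S, h) = 2*h
-727594 - o(597, -1690) = -727594 - 2*(-1690) = -727594 - 1*(-3380) = -727594 + 3380 = -724214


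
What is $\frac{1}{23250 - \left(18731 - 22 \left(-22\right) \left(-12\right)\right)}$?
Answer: $\frac{1}{10327} \approx 9.6834 \cdot 10^{-5}$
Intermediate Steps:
$\frac{1}{23250 - \left(18731 - 22 \left(-22\right) \left(-12\right)\right)} = \frac{1}{23250 - 12923} = \frac{1}{10327}$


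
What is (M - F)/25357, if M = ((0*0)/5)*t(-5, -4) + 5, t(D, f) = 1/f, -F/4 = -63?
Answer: -247/25357 ≈ -0.0097409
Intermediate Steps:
F = 252 (F = -4*(-63) = 252)
M = 5 (M = ((0*0)/5)/(-4) + 5 = (0*(1/5))*(-1/4) + 5 = 0*(-1/4) + 5 = 0 + 5 = 5)
(M - F)/25357 = (5 - 1*252)/25357 = (5 - 252)*(1/25357) = -247*1/25357 = -247/25357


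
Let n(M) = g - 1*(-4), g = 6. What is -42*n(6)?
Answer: -420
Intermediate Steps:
n(M) = 10 (n(M) = 6 - 1*(-4) = 6 + 4 = 10)
-42*n(6) = -42*10 = -420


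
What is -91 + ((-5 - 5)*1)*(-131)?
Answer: 1219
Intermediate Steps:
-91 + ((-5 - 5)*1)*(-131) = -91 - 10*1*(-131) = -91 - 10*(-131) = -91 + 1310 = 1219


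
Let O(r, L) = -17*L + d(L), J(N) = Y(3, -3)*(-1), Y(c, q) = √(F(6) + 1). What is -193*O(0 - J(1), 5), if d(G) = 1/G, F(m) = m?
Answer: 81832/5 ≈ 16366.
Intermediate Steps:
d(G) = 1/G
Y(c, q) = √7 (Y(c, q) = √(6 + 1) = √7)
J(N) = -√7 (J(N) = √7*(-1) = -√7)
O(r, L) = 1/L - 17*L (O(r, L) = -17*L + 1/L = 1/L - 17*L)
-193*O(0 - J(1), 5) = -193*(1/5 - 17*5) = -193*(⅕ - 85) = -193*(-424/5) = 81832/5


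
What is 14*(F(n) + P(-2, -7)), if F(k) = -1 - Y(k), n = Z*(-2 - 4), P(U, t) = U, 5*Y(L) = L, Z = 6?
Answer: 294/5 ≈ 58.800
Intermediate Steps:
Y(L) = L/5
n = -36 (n = 6*(-2 - 4) = 6*(-6) = -36)
F(k) = -1 - k/5
14*(F(n) + P(-2, -7)) = 14*((-1 - ⅕*(-36)) - 2) = 14*((-1 + 36/5) - 2) = 14*(31/5 - 2) = 14*(21/5) = 294/5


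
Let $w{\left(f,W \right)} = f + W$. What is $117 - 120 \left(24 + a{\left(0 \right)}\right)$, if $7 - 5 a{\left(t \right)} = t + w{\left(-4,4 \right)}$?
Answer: $-2931$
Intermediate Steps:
$w{\left(f,W \right)} = W + f$
$a{\left(t \right)} = \frac{7}{5} - \frac{t}{5}$ ($a{\left(t \right)} = \frac{7}{5} - \frac{t + \left(4 - 4\right)}{5} = \frac{7}{5} - \frac{t + 0}{5} = \frac{7}{5} - \frac{t}{5}$)
$117 - 120 \left(24 + a{\left(0 \right)}\right) = 117 - 120 \left(24 + \left(\frac{7}{5} - 0\right)\right) = 117 - 120 \left(24 + \left(\frac{7}{5} + 0\right)\right) = 117 - 120 \left(24 + \frac{7}{5}\right) = 117 - 3048 = -2931$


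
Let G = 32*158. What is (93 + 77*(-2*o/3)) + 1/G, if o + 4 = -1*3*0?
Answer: 4525123/15168 ≈ 298.33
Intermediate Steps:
G = 5056
o = -4 (o = -4 - 1*3*0 = -4 - 3*0 = -4 + 0 = -4)
(93 + 77*(-2*o/3)) + 1/G = (93 + 77*(-2*(-4)/3)) + 1/5056 = (93 + 77*(8*(1/3))) + 1/5056 = (93 + 77*(8/3)) + 1/5056 = (93 + 616/3) + 1/5056 = 895/3 + 1/5056 = 4525123/15168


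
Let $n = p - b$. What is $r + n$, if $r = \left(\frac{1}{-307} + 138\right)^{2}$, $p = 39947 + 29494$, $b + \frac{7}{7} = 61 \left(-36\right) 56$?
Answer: $\frac{19929997307}{94249} \approx 2.1146 \cdot 10^{5}$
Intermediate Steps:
$b = -122977$ ($b = -1 + 61 \left(-36\right) 56 = -1 - 122976 = -122977$)
$p = 69441$
$n = 192418$ ($n = 69441 - -122977 = 69441 + 122977 = 192418$)
$r = \frac{1794793225}{94249}$ ($r = \left(- \frac{1}{307} + 138\right)^{2} = \left(\frac{42365}{307}\right)^{2} = \frac{1794793225}{94249} \approx 19043.0$)
$r + n = \frac{1794793225}{94249} + 192418 = \frac{19929997307}{94249}$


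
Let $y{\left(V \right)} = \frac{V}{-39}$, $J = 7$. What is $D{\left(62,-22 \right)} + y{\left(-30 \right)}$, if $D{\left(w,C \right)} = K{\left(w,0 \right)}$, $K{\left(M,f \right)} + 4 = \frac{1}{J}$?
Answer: $- \frac{281}{91} \approx -3.0879$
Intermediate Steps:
$K{\left(M,f \right)} = - \frac{27}{7}$ ($K{\left(M,f \right)} = -4 + \frac{1}{7} = - \frac{27}{7}$)
$D{\left(w,C \right)} = - \frac{27}{7}$
$y{\left(V \right)} = - \frac{V}{39}$ ($y{\left(V \right)} = V \left(- \frac{1}{39}\right) = - \frac{V}{39}$)
$D{\left(62,-22 \right)} + y{\left(-30 \right)} = - \frac{27}{7} - - \frac{10}{13} = - \frac{27}{7} + \frac{10}{13} = - \frac{281}{91}$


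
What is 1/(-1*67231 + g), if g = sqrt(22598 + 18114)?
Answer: -67231/4519966649 - 2*sqrt(10178)/4519966649 ≈ -1.4919e-5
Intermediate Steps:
g = 2*sqrt(10178) (g = sqrt(40712) = 2*sqrt(10178) ≈ 201.77)
1/(-1*67231 + g) = 1/(-1*67231 + 2*sqrt(10178)) = 1/(-67231 + 2*sqrt(10178))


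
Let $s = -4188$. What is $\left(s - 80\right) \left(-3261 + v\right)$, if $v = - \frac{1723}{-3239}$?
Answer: $\frac{45072879808}{3239} \approx 1.3916 \cdot 10^{7}$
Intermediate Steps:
$v = \frac{1723}{3239}$ ($v = \left(-1723\right) \left(- \frac{1}{3239}\right) = \frac{1723}{3239} \approx 0.53195$)
$\left(s - 80\right) \left(-3261 + v\right) = \left(-4188 - 80\right) \left(-3261 + \frac{1723}{3239}\right) = \left(-4268\right) \left(- \frac{10560656}{3239}\right) = \frac{45072879808}{3239}$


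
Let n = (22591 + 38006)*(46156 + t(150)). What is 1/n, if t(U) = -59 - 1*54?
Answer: 1/2790067671 ≈ 3.5841e-10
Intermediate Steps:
t(U) = -113 (t(U) = -59 - 54 = -113)
n = 2790067671 (n = (22591 + 38006)*(46156 - 113) = 60597*46043 = 2790067671)
1/n = 1/2790067671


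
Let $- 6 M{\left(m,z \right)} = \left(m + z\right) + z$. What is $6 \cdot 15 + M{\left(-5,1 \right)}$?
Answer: $\frac{181}{2} \approx 90.5$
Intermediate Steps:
$M{\left(m,z \right)} = - \frac{z}{3} - \frac{m}{6}$ ($M{\left(m,z \right)} = - \frac{\left(m + z\right) + z}{6} = - \frac{m + 2 z}{6} = - \frac{z}{3} - \frac{m}{6}$)
$6 \cdot 15 + M{\left(-5,1 \right)} = 6 \cdot 15 - - \frac{1}{2} = 90 + \left(- \frac{1}{3} + \frac{5}{6}\right) = 90 + \frac{1}{2} = \frac{181}{2}$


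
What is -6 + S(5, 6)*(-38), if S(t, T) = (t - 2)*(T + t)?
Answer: -1260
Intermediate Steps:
S(t, T) = (-2 + t)*(T + t)
-6 + S(5, 6)*(-38) = -6 + (5**2 - 2*6 - 2*5 + 6*5)*(-38) = -6 + (25 - 12 - 10 + 30)*(-38) = -6 + 33*(-38) = -6 - 1254 = -1260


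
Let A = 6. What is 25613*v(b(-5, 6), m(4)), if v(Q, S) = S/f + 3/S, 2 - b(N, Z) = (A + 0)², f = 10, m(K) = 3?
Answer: 332969/10 ≈ 33297.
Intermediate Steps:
b(N, Z) = -34 (b(N, Z) = 2 - (6 + 0)² = 2 - 1*6² = 2 - 1*36 = 2 - 36 = -34)
v(Q, S) = 3/S + S/10 (v(Q, S) = S/10 + 3/S = 3/S + S/10)
25613*v(b(-5, 6), m(4)) = 25613*(3/3 + (⅒)*3) = 25613*(3*(⅓) + 3/10) = 25613*(1 + 3/10) = 25613*(13/10) = 332969/10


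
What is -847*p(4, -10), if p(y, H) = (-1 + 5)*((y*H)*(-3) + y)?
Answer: -420112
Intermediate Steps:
p(y, H) = 4*y - 12*H*y (p(y, H) = 4*((H*y)*(-3) + y) = 4*(-3*H*y + y) = 4*(y - 3*H*y) = 4*y - 12*H*y)
-847*p(4, -10) = -3388*4*(1 - 3*(-10)) = -3388*4*(1 + 30) = -3388*4*31 = -847*496 = -420112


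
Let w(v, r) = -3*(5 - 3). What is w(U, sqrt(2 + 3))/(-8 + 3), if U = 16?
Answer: 6/5 ≈ 1.2000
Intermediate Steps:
w(v, r) = -6 (w(v, r) = -3*2 = -6)
w(U, sqrt(2 + 3))/(-8 + 3) = -6/(-8 + 3) = -6/(-5) = -1/5*(-6) = 6/5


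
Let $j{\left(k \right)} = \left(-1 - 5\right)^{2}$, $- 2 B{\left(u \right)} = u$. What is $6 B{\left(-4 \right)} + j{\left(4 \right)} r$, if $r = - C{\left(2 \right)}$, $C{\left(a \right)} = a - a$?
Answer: $12$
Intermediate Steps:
$C{\left(a \right)} = 0$
$B{\left(u \right)} = - \frac{u}{2}$
$j{\left(k \right)} = 36$ ($j{\left(k \right)} = \left(-6\right)^{2} = 36$)
$r = 0$ ($r = \left(-1\right) 0 = 0$)
$6 B{\left(-4 \right)} + j{\left(4 \right)} r = 6 \left(\left(- \frac{1}{2}\right) \left(-4\right)\right) + 36 \cdot 0 = 6 \cdot 2 + 0 = 12 + 0 = 12$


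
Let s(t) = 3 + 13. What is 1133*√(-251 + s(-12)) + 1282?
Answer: 1282 + 1133*I*√235 ≈ 1282.0 + 17369.0*I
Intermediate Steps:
s(t) = 16
1133*√(-251 + s(-12)) + 1282 = 1133*√(-251 + 16) + 1282 = 1133*√(-235) + 1282 = 1133*(I*√235) + 1282 = 1133*I*√235 + 1282 = 1282 + 1133*I*√235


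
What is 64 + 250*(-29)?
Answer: -7186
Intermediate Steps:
64 + 250*(-29) = 64 - 7250 = -7186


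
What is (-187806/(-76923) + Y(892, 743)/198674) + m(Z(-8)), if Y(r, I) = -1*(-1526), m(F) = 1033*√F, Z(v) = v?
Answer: 891179851/363871431 + 2066*I*√2 ≈ 2.4492 + 2921.8*I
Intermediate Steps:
Y(r, I) = 1526
(-187806/(-76923) + Y(892, 743)/198674) + m(Z(-8)) = (-187806/(-76923) + 1526/198674) + 1033*√(-8) = (-187806*(-1/76923) + 1526*(1/198674)) + 1033*(2*I*√2) = (62602/25641 + 109/14191) + 2066*I*√2 = 891179851/363871431 + 2066*I*√2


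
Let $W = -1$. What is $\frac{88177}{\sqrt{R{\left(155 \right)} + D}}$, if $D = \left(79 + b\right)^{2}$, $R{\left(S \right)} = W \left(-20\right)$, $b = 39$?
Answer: $\frac{88177 \sqrt{3486}}{6972} \approx 746.73$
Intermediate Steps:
$R{\left(S \right)} = 20$ ($R{\left(S \right)} = \left(-1\right) \left(-20\right) = 20$)
$D = 13924$ ($D = \left(79 + 39\right)^{2} = 118^{2} = 13924$)
$\frac{88177}{\sqrt{R{\left(155 \right)} + D}} = \frac{88177}{\sqrt{20 + 13924}} = \frac{88177}{\sqrt{13944}} = \frac{88177}{2 \sqrt{3486}} = 88177 \frac{\sqrt{3486}}{6972} = \frac{88177 \sqrt{3486}}{6972}$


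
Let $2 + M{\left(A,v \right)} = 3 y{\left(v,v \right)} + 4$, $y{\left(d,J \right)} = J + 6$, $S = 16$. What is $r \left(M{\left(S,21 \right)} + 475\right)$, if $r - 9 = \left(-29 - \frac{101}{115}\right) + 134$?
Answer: $\frac{7259022}{115} \approx 63122.0$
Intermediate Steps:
$y{\left(d,J \right)} = 6 + J$
$M{\left(A,v \right)} = 20 + 3 v$ ($M{\left(A,v \right)} = -2 + \left(3 \left(6 + v\right) + 4\right) = -2 + \left(\left(18 + 3 v\right) + 4\right) = -2 + \left(22 + 3 v\right) = 20 + 3 v$)
$r = \frac{13009}{115}$ ($r = 9 + \left(\left(-29 - \frac{101}{115}\right) + 134\right) = 9 + \left(- \frac{3436}{115} + 134\right) = 9 + \frac{11974}{115} = \frac{13009}{115} \approx 113.12$)
$r \left(M{\left(S,21 \right)} + 475\right) = \frac{13009 \left(\left(20 + 3 \cdot 21\right) + 475\right)}{115} = \frac{13009 \left(\left(20 + 63\right) + 475\right)}{115} = \frac{13009 \left(83 + 475\right)}{115} = \frac{13009}{115} \cdot 558 = \frac{7259022}{115}$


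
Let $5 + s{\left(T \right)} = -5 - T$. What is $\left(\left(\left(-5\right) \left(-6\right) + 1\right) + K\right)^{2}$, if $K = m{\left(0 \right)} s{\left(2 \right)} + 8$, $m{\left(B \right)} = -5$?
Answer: $9801$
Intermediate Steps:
$s{\left(T \right)} = -10 - T$ ($s{\left(T \right)} = -5 - \left(5 + T\right) = -10 - T$)
$K = 68$ ($K = - 5 \left(-10 - 2\right) + 8 = \left(-5\right) \left(-12\right) + 8 = 60 + 8 = 68$)
$\left(\left(\left(-5\right) \left(-6\right) + 1\right) + K\right)^{2} = \left(\left(\left(-5\right) \left(-6\right) + 1\right) + 68\right)^{2} = \left(\left(30 + 1\right) + 68\right)^{2} = \left(31 + 68\right)^{2} = 99^{2} = 9801$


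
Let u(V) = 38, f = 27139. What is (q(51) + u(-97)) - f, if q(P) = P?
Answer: -27050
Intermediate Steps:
(q(51) + u(-97)) - f = (51 + 38) - 1*27139 = 89 - 27139 = -27050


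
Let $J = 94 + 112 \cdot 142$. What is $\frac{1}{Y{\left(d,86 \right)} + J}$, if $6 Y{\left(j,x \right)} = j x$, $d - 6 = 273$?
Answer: $\frac{1}{19997} \approx 5.0007 \cdot 10^{-5}$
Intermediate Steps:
$d = 279$ ($d = 6 + 273 = 279$)
$Y{\left(j,x \right)} = \frac{j x}{6}$
$J = 15998$ ($J = 94 + 15904 = 15998$)
$\frac{1}{Y{\left(d,86 \right)} + J} = \frac{1}{\frac{1}{6} \cdot 279 \cdot 86 + 15998} = \frac{1}{3999 + 15998} = \frac{1}{19997}$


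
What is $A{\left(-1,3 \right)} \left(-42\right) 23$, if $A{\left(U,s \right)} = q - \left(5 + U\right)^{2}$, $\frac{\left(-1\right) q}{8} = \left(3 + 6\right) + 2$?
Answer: $100464$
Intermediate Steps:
$q = -88$ ($q = - 8 \left(\left(3 + 6\right) + 2\right) = - 8 \left(9 + 2\right) = \left(-8\right) 11 = -88$)
$A{\left(U,s \right)} = -88 - \left(5 + U\right)^{2}$
$A{\left(-1,3 \right)} \left(-42\right) 23 = \left(-88 - \left(5 - 1\right)^{2}\right) \left(-42\right) 23 = \left(-88 - 4^{2}\right) \left(-42\right) 23 = \left(-88 - 16\right) \left(-42\right) 23 = \left(-104\right) \left(-42\right) 23 = 4368 \cdot 23 = 100464$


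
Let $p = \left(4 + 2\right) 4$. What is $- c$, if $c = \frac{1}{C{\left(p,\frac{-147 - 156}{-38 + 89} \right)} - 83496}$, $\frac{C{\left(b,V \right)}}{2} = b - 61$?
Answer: $\frac{1}{83570} \approx 1.1966 \cdot 10^{-5}$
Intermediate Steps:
$p = 24$ ($p = 6 \cdot 4 = 24$)
$C{\left(b,V \right)} = -122 + 2 b$ ($C{\left(b,V \right)} = 2 \left(b - 61\right) = 2 \left(-61 + b\right) = -122 + 2 b$)
$c = - \frac{1}{83570}$ ($c = \frac{1}{\left(-122 + 2 \cdot 24\right) - 83496} = \frac{1}{\left(-122 + 48\right) - 83496} = \frac{1}{-74 - 83496} = \frac{1}{-83570} = - \frac{1}{83570} \approx -1.1966 \cdot 10^{-5}$)
$- c = \left(-1\right) \left(- \frac{1}{83570}\right) = \frac{1}{83570}$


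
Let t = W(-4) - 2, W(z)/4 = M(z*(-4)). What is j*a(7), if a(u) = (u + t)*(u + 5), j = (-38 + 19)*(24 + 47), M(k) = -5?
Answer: 242820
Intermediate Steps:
W(z) = -20 (W(z) = 4*(-5) = -20)
t = -22 (t = -20 - 2 = -22)
j = -1349 (j = -19*71 = -1349)
a(u) = (-22 + u)*(5 + u) (a(u) = (u - 22)*(u + 5) = (-22 + u)*(5 + u))
j*a(7) = -1349*(-110 + 7**2 - 17*7) = -1349*(-110 + 49 - 119) = -1349*(-180) = 242820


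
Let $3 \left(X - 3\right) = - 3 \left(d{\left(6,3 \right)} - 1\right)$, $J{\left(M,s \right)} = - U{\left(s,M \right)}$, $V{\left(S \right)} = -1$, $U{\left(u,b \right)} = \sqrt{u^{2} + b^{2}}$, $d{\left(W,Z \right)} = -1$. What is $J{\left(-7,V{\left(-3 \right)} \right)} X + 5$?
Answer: $5 - 25 \sqrt{2} \approx -30.355$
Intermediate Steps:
$U{\left(u,b \right)} = \sqrt{b^{2} + u^{2}}$
$J{\left(M,s \right)} = - \sqrt{M^{2} + s^{2}}$
$X = 5$ ($X = 3 + \frac{\left(-3\right) \left(-1 - 1\right)}{3} = 3 + \frac{\left(-3\right) \left(-2\right)}{3} = 3 + \frac{1}{3} \cdot 6 = 3 + 2 = 5$)
$J{\left(-7,V{\left(-3 \right)} \right)} X + 5 = - \sqrt{\left(-7\right)^{2} + \left(-1\right)^{2}} \cdot 5 + 5 = - \sqrt{49 + 1} \cdot 5 + 5 = - \sqrt{50} \cdot 5 + 5 = - 5 \sqrt{2} \cdot 5 + 5 = - 25 \sqrt{2} + 5 = 5 - 25 \sqrt{2}$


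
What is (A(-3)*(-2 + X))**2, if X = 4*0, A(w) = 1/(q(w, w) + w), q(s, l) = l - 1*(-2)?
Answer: 1/4 ≈ 0.25000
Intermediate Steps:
q(s, l) = 2 + l (q(s, l) = l + 2 = 2 + l)
A(w) = 1/(2 + 2*w) (A(w) = 1/((2 + w) + w) = 1/(2 + 2*w))
X = 0
(A(-3)*(-2 + X))**2 = ((1/(2*(1 - 3)))*(-2 + 0))**2 = (((1/2)/(-2))*(-2))**2 = (((1/2)*(-1/2))*(-2))**2 = (-1/4*(-2))**2 = (1/2)**2 = 1/4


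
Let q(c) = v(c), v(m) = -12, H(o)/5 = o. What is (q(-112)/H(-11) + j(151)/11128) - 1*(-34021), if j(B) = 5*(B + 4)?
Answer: 20822389001/612040 ≈ 34021.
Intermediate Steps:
H(o) = 5*o
q(c) = -12
j(B) = 20 + 5*B (j(B) = 5*(4 + B) = 20 + 5*B)
(q(-112)/H(-11) + j(151)/11128) - 1*(-34021) = (-12/(5*(-11)) + (20 + 5*151)/11128) - 1*(-34021) = (-12/(-55) + (20 + 755)*(1/11128)) + 34021 = (-12*(-1/55) + 775*(1/11128)) + 34021 = (12/55 + 775/11128) + 34021 = 176161/612040 + 34021 = 20822389001/612040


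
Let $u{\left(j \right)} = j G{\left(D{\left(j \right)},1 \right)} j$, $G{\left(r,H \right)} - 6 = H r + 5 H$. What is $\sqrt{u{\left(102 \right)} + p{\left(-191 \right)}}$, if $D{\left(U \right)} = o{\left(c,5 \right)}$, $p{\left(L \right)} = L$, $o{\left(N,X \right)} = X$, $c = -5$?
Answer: $\sqrt{166273} \approx 407.77$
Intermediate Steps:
$D{\left(U \right)} = 5$
$G{\left(r,H \right)} = 6 + 5 H + H r$ ($G{\left(r,H \right)} = 6 + \left(H r + 5 H\right) = 6 + \left(5 H + H r\right) = 6 + 5 H + H r$)
$u{\left(j \right)} = 16 j^{2}$ ($u{\left(j \right)} = j \left(6 + 5 \cdot 1 + 1 \cdot 5\right) j = j \left(6 + 5 + 5\right) j = j 16 j = 16 j j = 16 j^{2}$)
$\sqrt{u{\left(102 \right)} + p{\left(-191 \right)}} = \sqrt{16 \cdot 102^{2} - 191} = \sqrt{16 \cdot 10404 - 191} = \sqrt{166464 - 191} = \sqrt{166273}$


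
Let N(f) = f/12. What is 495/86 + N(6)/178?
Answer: 88153/15308 ≈ 5.7586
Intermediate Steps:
N(f) = f/12 (N(f) = f*(1/12) = f/12)
495/86 + N(6)/178 = 495/86 + ((1/12)*6)/178 = 495*(1/86) + (½)*(1/178) = 495/86 + 1/356 = 88153/15308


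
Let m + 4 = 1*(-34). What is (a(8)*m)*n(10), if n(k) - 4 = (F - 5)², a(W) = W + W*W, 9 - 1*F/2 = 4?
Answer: -79344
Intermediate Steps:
F = 10 (F = 18 - 2*4 = 18 - 8 = 10)
m = -38 (m = -4 + 1*(-34) = -4 - 34 = -38)
a(W) = W + W²
n(k) = 29 (n(k) = 4 + (10 - 5)² = 4 + 5² = 4 + 25 = 29)
(a(8)*m)*n(10) = ((8*(1 + 8))*(-38))*29 = ((8*9)*(-38))*29 = (72*(-38))*29 = -2736*29 = -79344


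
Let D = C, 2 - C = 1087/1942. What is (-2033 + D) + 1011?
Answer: -1981927/1942 ≈ -1020.6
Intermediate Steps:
C = 2797/1942 (C = 2 - 1087/1942 = 2797/1942 ≈ 1.4403)
D = 2797/1942 ≈ 1.4403
(-2033 + D) + 1011 = (-2033 + 2797/1942) + 1011 = -3945289/1942 + 1011 = -1981927/1942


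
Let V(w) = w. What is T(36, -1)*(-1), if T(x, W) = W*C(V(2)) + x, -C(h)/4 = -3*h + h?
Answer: -20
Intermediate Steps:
C(h) = 8*h (C(h) = -4*(-3*h + h) = -(-8)*h = 8*h)
T(x, W) = x + 16*W (T(x, W) = W*(8*2) + x = W*16 + x = 16*W + x = x + 16*W)
T(36, -1)*(-1) = (36 + 16*(-1))*(-1) = (36 - 16)*(-1) = 20*(-1) = -20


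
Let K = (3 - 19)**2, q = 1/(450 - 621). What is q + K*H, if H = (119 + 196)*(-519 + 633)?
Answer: 1571996159/171 ≈ 9.1930e+6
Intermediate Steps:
q = -1/171 (q = 1/(-171) = -1/171 ≈ -0.0058480)
K = 256 (K = (-16)**2 = 256)
H = 35910 (H = 315*114 = 35910)
q + K*H = -1/171 + 256*35910 = -1/171 + 9192960 = 1571996159/171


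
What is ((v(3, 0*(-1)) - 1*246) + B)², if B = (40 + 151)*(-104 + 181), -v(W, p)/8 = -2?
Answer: 209583529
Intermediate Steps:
v(W, p) = 16 (v(W, p) = -8*(-2) = 16)
B = 14707 (B = 191*77 = 14707)
((v(3, 0*(-1)) - 1*246) + B)² = ((16 - 1*246) + 14707)² = ((16 - 246) + 14707)² = (-230 + 14707)² = 14477² = 209583529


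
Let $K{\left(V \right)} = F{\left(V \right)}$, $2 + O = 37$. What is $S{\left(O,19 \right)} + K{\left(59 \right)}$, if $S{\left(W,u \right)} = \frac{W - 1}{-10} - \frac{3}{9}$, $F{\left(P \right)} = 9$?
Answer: $\frac{79}{15} \approx 5.2667$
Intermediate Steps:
$O = 35$ ($O = -2 + 37 = 35$)
$K{\left(V \right)} = 9$
$S{\left(W,u \right)} = - \frac{7}{30} - \frac{W}{10}$ ($S{\left(W,u \right)} = \left(-1 + W\right) \left(- \frac{1}{10}\right) - \frac{1}{3} = \left(\frac{1}{10} - \frac{W}{10}\right) - \frac{1}{3} = - \frac{7}{30} - \frac{W}{10}$)
$S{\left(O,19 \right)} + K{\left(59 \right)} = \left(- \frac{7}{30} - \frac{7}{2}\right) + 9 = - \frac{56}{15} + 9 = \frac{79}{15}$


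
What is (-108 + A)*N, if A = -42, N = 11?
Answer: -1650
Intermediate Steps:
(-108 + A)*N = (-108 - 42)*11 = -150*11 = -1650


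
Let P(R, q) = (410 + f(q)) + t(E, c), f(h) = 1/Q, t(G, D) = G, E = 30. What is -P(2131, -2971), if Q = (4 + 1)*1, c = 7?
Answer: -2201/5 ≈ -440.20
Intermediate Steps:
Q = 5 (Q = 5*1 = 5)
f(h) = 1/5
P(R, q) = 2201/5 (P(R, q) = (410 + 1/5) + 30 = 2051/5 + 30 = 2201/5)
-P(2131, -2971) = -1*2201/5 = -2201/5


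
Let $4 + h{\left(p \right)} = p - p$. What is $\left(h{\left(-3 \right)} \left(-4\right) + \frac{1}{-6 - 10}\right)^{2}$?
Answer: $\frac{65025}{256} \approx 254.0$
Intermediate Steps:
$h{\left(p \right)} = -4$ ($h{\left(p \right)} = -4 + \left(p - p\right) = -4 + 0 = -4$)
$\left(h{\left(-3 \right)} \left(-4\right) + \frac{1}{-6 - 10}\right)^{2} = \left(\left(-4\right) \left(-4\right) + \frac{1}{-6 - 10}\right)^{2} = \left(16 + \frac{1}{-16}\right)^{2} = \left(16 - \frac{1}{16}\right)^{2} = \left(\frac{255}{16}\right)^{2} = \frac{65025}{256}$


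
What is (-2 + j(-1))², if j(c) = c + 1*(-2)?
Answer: 25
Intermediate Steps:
j(c) = -2 + c (j(c) = c - 2 = -2 + c)
(-2 + j(-1))² = (-2 + (-2 - 1))² = (-2 - 3)² = (-5)² = 25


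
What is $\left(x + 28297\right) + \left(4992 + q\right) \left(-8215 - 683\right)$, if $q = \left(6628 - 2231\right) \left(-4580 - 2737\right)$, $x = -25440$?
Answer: $286229594443$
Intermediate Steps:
$q = -32172849$ ($q = 4397 \left(-7317\right) = -32172849$)
$\left(x + 28297\right) + \left(4992 + q\right) \left(-8215 - 683\right) = \left(-25440 + 28297\right) + \left(4992 - 32172849\right) \left(-8215 - 683\right) = 2857 - -286229591586 = 2857 + 286229591586 = 286229594443$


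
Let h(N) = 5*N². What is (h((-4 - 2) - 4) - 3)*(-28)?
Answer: -13916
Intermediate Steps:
(h((-4 - 2) - 4) - 3)*(-28) = (5*((-4 - 2) - 4)² - 3)*(-28) = (5*(-6 - 4)² - 3)*(-28) = (5*(-10)² - 3)*(-28) = (5*100 - 3)*(-28) = (500 - 3)*(-28) = 497*(-28) = -13916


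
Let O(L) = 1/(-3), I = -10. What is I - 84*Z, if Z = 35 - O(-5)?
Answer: -2978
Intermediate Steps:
O(L) = -1/3
Z = 106/3 (Z = 35 - 1*(-1/3) = 35 + 1/3 = 106/3 ≈ 35.333)
I - 84*Z = -10 - 84*106/3 = -10 - 2968 = -2978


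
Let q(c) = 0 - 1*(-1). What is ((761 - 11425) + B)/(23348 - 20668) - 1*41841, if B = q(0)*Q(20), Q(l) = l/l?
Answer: -112144543/2680 ≈ -41845.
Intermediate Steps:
Q(l) = 1
q(c) = 1 (q(c) = 0 + 1 = 1)
B = 1 (B = 1*1 = 1)
((761 - 11425) + B)/(23348 - 20668) - 1*41841 = ((761 - 11425) + 1)/(23348 - 20668) - 1*41841 = (-10664 + 1)/2680 - 41841 = -10663*1/2680 - 41841 = -10663/2680 - 41841 = -112144543/2680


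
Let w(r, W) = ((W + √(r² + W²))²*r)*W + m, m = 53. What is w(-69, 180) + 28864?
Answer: -863918703 - 13413600*√4129 ≈ -1.7258e+9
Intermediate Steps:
w(r, W) = 53 + W*r*(W + √(W² + r²))² (w(r, W) = ((W + √(r² + W²))²*r)*W + 53 = ((W + √(W² + r²))²*r)*W + 53 = (r*(W + √(W² + r²))²)*W + 53 = W*r*(W + √(W² + r²))² + 53 = 53 + W*r*(W + √(W² + r²))²)
w(-69, 180) + 28864 = (53 + 180*(-69)*(180 + √(180² + (-69)²))²) + 28864 = (53 + 180*(-69)*(180 + √(32400 + 4761))²) + 28864 = (53 + 180*(-69)*(180 + √37161)²) + 28864 = (53 + 180*(-69)*(180 + 3*√4129)²) + 28864 = (53 - 12420*(180 + 3*√4129)²) + 28864 = 28917 - 12420*(180 + 3*√4129)²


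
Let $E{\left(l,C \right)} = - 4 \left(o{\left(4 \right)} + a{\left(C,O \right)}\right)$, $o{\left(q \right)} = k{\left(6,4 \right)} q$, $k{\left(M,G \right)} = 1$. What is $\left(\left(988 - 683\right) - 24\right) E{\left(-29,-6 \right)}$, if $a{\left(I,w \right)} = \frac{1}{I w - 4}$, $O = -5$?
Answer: $- \frac{59010}{13} \approx -4539.2$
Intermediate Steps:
$a{\left(I,w \right)} = \frac{1}{-4 + I w}$
$o{\left(q \right)} = q$ ($o{\left(q \right)} = 1 q = q$)
$E{\left(l,C \right)} = -16 - \frac{4}{-4 - 5 C}$ ($E{\left(l,C \right)} = - 4 \left(4 + \frac{1}{-4 + C \left(-5\right)}\right) = - 4 \left(4 + \frac{1}{-4 - 5 C}\right) = -16 - \frac{4}{-4 - 5 C}$)
$\left(\left(988 - 683\right) - 24\right) E{\left(-29,-6 \right)} = \left(\left(988 - 683\right) - 24\right) \frac{20 \left(3 + 4 \left(-6\right)\right)}{-4 - -30} = \left(305 - 24\right) \frac{20 \left(3 - 24\right)}{-4 + 30} = 281 \cdot 20 \cdot \frac{1}{26} \left(-21\right) = 281 \left(- \frac{210}{13}\right) = - \frac{59010}{13}$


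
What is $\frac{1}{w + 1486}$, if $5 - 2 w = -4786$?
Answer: $\frac{2}{7763} \approx 0.00025763$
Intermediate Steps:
$w = \frac{4791}{2}$ ($w = \frac{5}{2} - -2393 = \frac{5}{2} + 2393 = \frac{4791}{2} \approx 2395.5$)
$\frac{1}{w + 1486} = \frac{1}{\frac{4791}{2} + 1486} = \frac{1}{\frac{7763}{2}} = \frac{2}{7763}$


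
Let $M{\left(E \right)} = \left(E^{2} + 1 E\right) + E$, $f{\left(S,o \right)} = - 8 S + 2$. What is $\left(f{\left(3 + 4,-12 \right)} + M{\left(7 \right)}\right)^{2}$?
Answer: $81$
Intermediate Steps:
$f{\left(S,o \right)} = 2 - 8 S$
$M{\left(E \right)} = E^{2} + 2 E$ ($M{\left(E \right)} = \left(E^{2} + E\right) + E = \left(E + E^{2}\right) + E = E^{2} + 2 E$)
$\left(f{\left(3 + 4,-12 \right)} + M{\left(7 \right)}\right)^{2} = \left(\left(2 - 8 \left(3 + 4\right)\right) + 7 \left(2 + 7\right)\right)^{2} = \left(\left(2 - 56\right) + 7 \cdot 9\right)^{2} = \left(\left(2 - 56\right) + 63\right)^{2} = \left(-54 + 63\right)^{2} = 9^{2} = 81$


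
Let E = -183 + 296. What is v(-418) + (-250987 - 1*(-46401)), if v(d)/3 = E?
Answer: -204247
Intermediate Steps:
E = 113
v(d) = 339 (v(d) = 3*113 = 339)
v(-418) + (-250987 - 1*(-46401)) = 339 + (-250987 - 1*(-46401)) = 339 + (-250987 + 46401) = 339 - 204586 = -204247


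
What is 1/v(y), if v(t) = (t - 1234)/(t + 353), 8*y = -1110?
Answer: -857/5491 ≈ -0.15607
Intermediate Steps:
y = -555/4 (y = (⅛)*(-1110) = -555/4 ≈ -138.75)
v(t) = (-1234 + t)/(353 + t)
1/v(y) = 1/((-1234 - 555/4)/(353 - 555/4)) = 1/(-5491/4/(857/4)) = 1/((4/857)*(-5491/4)) = 1/(-5491/857) = -857/5491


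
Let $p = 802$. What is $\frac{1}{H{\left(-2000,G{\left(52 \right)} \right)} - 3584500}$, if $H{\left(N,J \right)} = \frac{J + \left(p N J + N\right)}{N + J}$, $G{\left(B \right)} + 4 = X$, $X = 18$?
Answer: $- \frac{993}{3548179507} \approx -2.7986 \cdot 10^{-7}$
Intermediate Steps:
$G{\left(B \right)} = 14$ ($G{\left(B \right)} = -4 + 18 = 14$)
$H{\left(N,J \right)} = \frac{J + N + 802 J N}{J + N}$ ($H{\left(N,J \right)} = \frac{J + \left(802 N J + N\right)}{N + J} = \frac{J + \left(802 J N + N\right)}{J + N} = \frac{J + \left(N + 802 J N\right)}{J + N} = \frac{J + N + 802 J N}{J + N}$)
$\frac{1}{H{\left(-2000,G{\left(52 \right)} \right)} - 3584500} = \frac{1}{\frac{14 - 2000 + 802 \cdot 14 \left(-2000\right)}{14 - 2000} - 3584500} = \frac{1}{\frac{14 - 2000 - 22456000}{-1986} - 3584500} = \frac{1}{\left(- \frac{1}{1986}\right) \left(-22457986\right) - 3584500} = \frac{1}{\frac{11228993}{993} - 3584500} = \frac{1}{- \frac{3548179507}{993}} = - \frac{993}{3548179507}$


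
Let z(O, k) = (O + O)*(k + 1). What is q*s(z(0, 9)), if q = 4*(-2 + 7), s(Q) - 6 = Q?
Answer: 120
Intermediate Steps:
z(O, k) = 2*O*(1 + k) (z(O, k) = (2*O)*(1 + k) = 2*O*(1 + k))
s(Q) = 6 + Q
q = 20 (q = 4*5 = 20)
q*s(z(0, 9)) = 20*(6 + 2*0*(1 + 9)) = 20*(6 + 2*0*10) = 20*(6 + 0) = 20*6 = 120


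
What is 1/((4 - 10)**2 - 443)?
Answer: -1/407 ≈ -0.0024570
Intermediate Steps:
1/((4 - 10)**2 - 443) = 1/((-6)**2 - 443) = 1/(36 - 443) = 1/(-407) = -1/407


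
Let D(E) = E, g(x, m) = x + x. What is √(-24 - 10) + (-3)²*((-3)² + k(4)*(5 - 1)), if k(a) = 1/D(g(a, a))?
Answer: 171/2 + I*√34 ≈ 85.5 + 5.831*I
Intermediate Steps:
g(x, m) = 2*x
k(a) = 1/(2*a)
√(-24 - 10) + (-3)²*((-3)² + k(4)*(5 - 1)) = √(-24 - 10) + (-3)²*((-3)² + ((½)/4)*(5 - 1)) = √(-34) + 9*(9 + ((½)*(¼))*4) = I*√34 + 9*(9 + (⅛)*4) = I*√34 + 9*(9 + ½) = I*√34 + 9*(19/2) = I*√34 + 171/2 = 171/2 + I*√34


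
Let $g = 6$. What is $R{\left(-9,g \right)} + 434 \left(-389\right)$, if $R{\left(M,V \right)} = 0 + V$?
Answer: $-168820$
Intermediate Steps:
$R{\left(M,V \right)} = V$
$R{\left(-9,g \right)} + 434 \left(-389\right) = 6 + 434 \left(-389\right) = 6 - 168826 = -168820$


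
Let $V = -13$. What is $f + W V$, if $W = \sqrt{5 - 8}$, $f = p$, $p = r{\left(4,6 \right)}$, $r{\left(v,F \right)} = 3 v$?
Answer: $12 - 13 i \sqrt{3} \approx 12.0 - 22.517 i$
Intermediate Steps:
$p = 12$ ($p = 3 \cdot 4 = 12$)
$f = 12$
$W = i \sqrt{3}$ ($W = \sqrt{-3} = i \sqrt{3} \approx 1.732 i$)
$f + W V = 12 + i \sqrt{3} \left(-13\right) = 12 - 13 i \sqrt{3}$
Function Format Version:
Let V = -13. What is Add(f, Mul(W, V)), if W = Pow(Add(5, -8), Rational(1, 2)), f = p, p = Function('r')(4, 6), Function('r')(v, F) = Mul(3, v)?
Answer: Add(12, Mul(-13, I, Pow(3, Rational(1, 2)))) ≈ Add(12.000, Mul(-22.517, I))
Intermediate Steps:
p = 12 (p = Mul(3, 4) = 12)
f = 12
W = Mul(I, Pow(3, Rational(1, 2))) (W = Pow(-3, Rational(1, 2)) = Mul(I, Pow(3, Rational(1, 2))) ≈ Mul(1.7320, I))
Add(f, Mul(W, V)) = Add(12, Mul(Mul(I, Pow(3, Rational(1, 2))), -13)) = Add(12, Mul(-13, I, Pow(3, Rational(1, 2))))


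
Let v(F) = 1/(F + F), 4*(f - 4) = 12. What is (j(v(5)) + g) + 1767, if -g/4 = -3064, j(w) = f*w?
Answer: 140237/10 ≈ 14024.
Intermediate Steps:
f = 7 (f = 4 + (¼)*12 = 4 + 3 = 7)
v(F) = 1/(2*F)
j(w) = 7*w
g = 12256 (g = -4*(-3064) = 12256)
(j(v(5)) + g) + 1767 = (7*((½)/5) + 12256) + 1767 = (7*((½)*(⅕)) + 12256) + 1767 = (7*(⅒) + 12256) + 1767 = (7/10 + 12256) + 1767 = 122567/10 + 1767 = 140237/10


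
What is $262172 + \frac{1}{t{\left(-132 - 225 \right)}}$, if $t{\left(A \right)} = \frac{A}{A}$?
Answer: $262173$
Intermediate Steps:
$t{\left(A \right)} = 1$
$262172 + \frac{1}{t{\left(-132 - 225 \right)}} = 262172 + 1^{-1} = 262172 + 1 = 262173$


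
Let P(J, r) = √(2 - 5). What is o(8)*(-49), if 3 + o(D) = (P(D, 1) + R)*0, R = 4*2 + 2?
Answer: 147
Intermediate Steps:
P(J, r) = I*√3 (P(J, r) = √(-3) = I*√3)
R = 10 (R = 8 + 2 = 10)
o(D) = -3 (o(D) = -3 + (I*√3 + 10)*0 = -3 + (10 + I*√3)*0 = -3 + 0 = -3)
o(8)*(-49) = -3*(-49) = 147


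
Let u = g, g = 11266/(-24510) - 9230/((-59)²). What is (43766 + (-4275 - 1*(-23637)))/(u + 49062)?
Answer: 62628341880/48670587709 ≈ 1.2868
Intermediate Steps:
g = -3086561/992085 (g = 11266*(-1/24510) - 9230/3481 = -131/285 - 9230*1/3481 = -131/285 - 9230/3481 = -3086561/992085 ≈ -3.1112)
u = -3086561/992085 ≈ -3.1112
(43766 + (-4275 - 1*(-23637)))/(u + 49062) = (43766 + (-4275 - 1*(-23637)))/(-3086561/992085 + 49062) = (43766 + (-4275 + 23637))/(48670587709/992085) = (43766 + 19362)*(992085/48670587709) = 63128*(992085/48670587709) = 62628341880/48670587709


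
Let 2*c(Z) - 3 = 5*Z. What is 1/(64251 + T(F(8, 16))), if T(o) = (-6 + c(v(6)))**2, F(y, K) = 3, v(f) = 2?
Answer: 4/257005 ≈ 1.5564e-5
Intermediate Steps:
c(Z) = 3/2 + 5*Z/2 (c(Z) = 3/2 + (5*Z)/2 = 3/2 + 5*Z/2)
T(o) = 1/4 (T(o) = (-6 + (3/2 + (5/2)*2))**2 = (-6 + (3/2 + 5))**2 = (-6 + 13/2)**2 = (1/2)**2 = 1/4)
1/(64251 + T(F(8, 16))) = 1/(64251 + 1/4) = 1/(257005/4) = 4/257005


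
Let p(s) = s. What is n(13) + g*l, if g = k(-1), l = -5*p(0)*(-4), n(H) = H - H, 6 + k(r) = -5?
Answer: 0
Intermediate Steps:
k(r) = -11 (k(r) = -6 - 5 = -11)
n(H) = 0
l = 0 (l = -5*0*(-4) = 0*(-4) = 0)
g = -11
n(13) + g*l = 0 - 11*0 = 0 + 0 = 0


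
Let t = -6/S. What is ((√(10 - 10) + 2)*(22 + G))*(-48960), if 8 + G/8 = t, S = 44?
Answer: 46414080/11 ≈ 4.2195e+6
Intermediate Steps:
t = -3/22 (t = -6/44 = -6*1/44 = -3/22 ≈ -0.13636)
G = -716/11 (G = -64 + 8*(-3/22) = -64 - 12/11 = -716/11 ≈ -65.091)
((√(10 - 10) + 2)*(22 + G))*(-48960) = ((√(10 - 10) + 2)*(22 - 716/11))*(-48960) = ((√0 + 2)*(-474/11))*(-48960) = ((0 + 2)*(-474/11))*(-48960) = (2*(-474/11))*(-48960) = -948/11*(-48960) = 46414080/11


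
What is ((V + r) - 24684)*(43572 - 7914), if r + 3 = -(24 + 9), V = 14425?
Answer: -367099110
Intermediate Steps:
r = -36 (r = -3 - (24 + 9) = -3 - 1*33 = -3 - 33 = -36)
((V + r) - 24684)*(43572 - 7914) = ((14425 - 36) - 24684)*(43572 - 7914) = (14389 - 24684)*35658 = -10295*35658 = -367099110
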